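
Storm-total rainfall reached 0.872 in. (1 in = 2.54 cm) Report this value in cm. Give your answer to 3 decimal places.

1 in = 2.54 cm, so 0.872 × 2.54 = 2.215 cm.

2.215 cm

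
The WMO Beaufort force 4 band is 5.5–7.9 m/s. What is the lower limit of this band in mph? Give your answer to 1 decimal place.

12.3 mph

5.5–7.9 m/s × 2.237 = 12.3–17.7 mph.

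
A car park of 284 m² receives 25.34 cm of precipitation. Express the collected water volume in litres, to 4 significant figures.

71970 litres

Depth: 25.34 cm × 10 = 253.4 mm.
1 mm over 1 m² is 1 L, so volume = 253.4 × 284 = 71965.6 L ≈ 71970 L.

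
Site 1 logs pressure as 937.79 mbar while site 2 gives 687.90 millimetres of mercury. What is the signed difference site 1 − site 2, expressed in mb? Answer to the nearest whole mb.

site 2: 687.90 mmHg = 917.12 mb.
Difference: 937.79 − 917.12 = 21 mb.

21 mb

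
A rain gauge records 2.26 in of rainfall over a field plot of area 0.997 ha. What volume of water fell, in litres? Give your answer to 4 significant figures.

Depth: 2.26 in × 25.4 = 57.404 mm.
Area: 0.997 ha = 9970 m².
1 mm over 1 m² is 1 L, so volume = 57.404 × 9970 = 572317.88 L ≈ 572300 L.

572300 litres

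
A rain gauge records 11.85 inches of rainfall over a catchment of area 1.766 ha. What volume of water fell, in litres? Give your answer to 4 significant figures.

Depth: 11.85 in × 25.4 = 300.99 mm.
Area: 1.766 ha = 17660 m².
1 mm over 1 m² is 1 L, so volume = 300.99 × 17660 = 5315483.4 L ≈ 5315000 L.

5315000 litres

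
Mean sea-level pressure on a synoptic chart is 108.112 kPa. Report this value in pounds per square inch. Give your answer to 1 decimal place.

15.7 psi

1 kPa = 0.145038 psi, so 108.112 × 0.145038 = 15.7 psi.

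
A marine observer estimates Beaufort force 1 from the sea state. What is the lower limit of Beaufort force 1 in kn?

Beaufort 1 (light air) spans 1–3 knots.

1 kt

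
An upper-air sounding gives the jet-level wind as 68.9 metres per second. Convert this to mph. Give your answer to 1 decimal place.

1 m/s = 2.23694 mph, so 68.9 × 2.23694 = 154.1 mph.

154.1 mph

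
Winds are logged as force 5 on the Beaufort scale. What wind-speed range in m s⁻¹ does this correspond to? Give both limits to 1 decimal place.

Beaufort 5 (fresh breeze) spans 8.0–10.7 m/s.

8.0 to 10.7 m/s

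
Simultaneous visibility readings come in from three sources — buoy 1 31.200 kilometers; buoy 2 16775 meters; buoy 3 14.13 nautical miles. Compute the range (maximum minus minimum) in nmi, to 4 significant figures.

buoy 1: 31.200 km = 16.84665 nmi.
buoy 2: 16775 m = 9.05778 nmi.
Spread: 16.84665 − 9.05778 = 7.789 nmi.

7.789 nmi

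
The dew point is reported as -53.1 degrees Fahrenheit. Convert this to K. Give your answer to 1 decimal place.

225.9 K

First to °C: -47.28 °C.
Then to K: 225.9 K.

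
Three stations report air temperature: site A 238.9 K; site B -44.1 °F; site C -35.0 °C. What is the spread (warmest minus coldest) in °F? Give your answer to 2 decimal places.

site A: 238.9 K = -34.250 °C.
site B: -44.1 °F = -42.278 °C.
Spread: (-34.250) − (-42.278) = 8.028 °C = 14.45 °F.

14.45 °F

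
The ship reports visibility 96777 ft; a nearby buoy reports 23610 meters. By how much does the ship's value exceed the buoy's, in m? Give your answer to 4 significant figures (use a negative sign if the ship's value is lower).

5888 m

the ship: 96777 ft = 29497.63 m.
Difference: 29497.63 − 23610.00 = 5888 m.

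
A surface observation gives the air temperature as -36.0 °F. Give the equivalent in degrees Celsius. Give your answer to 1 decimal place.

°C = (°F − 32) × 5/9 = (-36.0 − 32) / 1.8 = -37.8 °C.

-37.8 °C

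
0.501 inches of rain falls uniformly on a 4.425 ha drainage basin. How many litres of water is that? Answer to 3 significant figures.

563000 litres

Depth: 0.501 in × 25.4 = 12.7254 mm.
Area: 4.425 ha = 44250 m².
1 mm over 1 m² is 1 L, so volume = 12.7254 × 44250 = 563098.95 L ≈ 563000 L.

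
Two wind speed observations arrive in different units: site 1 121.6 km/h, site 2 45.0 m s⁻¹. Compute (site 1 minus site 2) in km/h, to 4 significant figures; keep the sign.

site 2: 45.0 m/s = 162.0000 km/h.
Difference: 121.6000 − 162.0000 = -40.40 km/h.

-40.40 km/h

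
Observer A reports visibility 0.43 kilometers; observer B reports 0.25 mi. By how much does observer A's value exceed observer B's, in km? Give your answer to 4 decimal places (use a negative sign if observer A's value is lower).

observer B: 0.25 SM = 0.402336 km.
Difference: 0.430000 − 0.402336 = 0.0277 km.

0.0277 km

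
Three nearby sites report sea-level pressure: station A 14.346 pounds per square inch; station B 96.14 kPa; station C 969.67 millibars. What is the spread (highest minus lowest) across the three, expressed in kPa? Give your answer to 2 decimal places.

station A: 14.346 psi = 98.9122 kPa.
station C: 969.67 mb = 96.9670 kPa.
Spread: 98.9122 − 96.1400 = 2.77 kPa.

2.77 kPa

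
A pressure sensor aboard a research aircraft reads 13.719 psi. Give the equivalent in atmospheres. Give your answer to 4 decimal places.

1 psi = 0.068046 atm, so 13.719 × 0.068046 = 0.9335 atm.

0.9335 atm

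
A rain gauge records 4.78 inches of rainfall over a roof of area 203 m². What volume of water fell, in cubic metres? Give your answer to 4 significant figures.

24.65 cubic metres

Depth: 4.78 in × 25.4 = 121.412 mm.
1 mm over 1 m² is 1 L, so volume = 121.412 × 203 = 24646.636 L = 24.65 m³.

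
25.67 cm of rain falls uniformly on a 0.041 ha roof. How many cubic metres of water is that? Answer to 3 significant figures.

105 cubic metres

Depth: 25.67 cm × 10 = 256.7 mm.
Area: 0.041 ha = 410 m².
1 mm over 1 m² is 1 L, so volume = 256.7 × 410 = 105247 L = 105 m³.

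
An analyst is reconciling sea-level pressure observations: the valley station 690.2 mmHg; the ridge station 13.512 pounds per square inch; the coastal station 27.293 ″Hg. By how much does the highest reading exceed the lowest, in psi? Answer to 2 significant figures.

0.17 psi

the valley station: 690.2 mmHg = 13.3462 psi.
the coastal station: 27.293 inHg = 13.4051 psi.
Spread: 13.5120 − 13.3462 = 0.17 psi.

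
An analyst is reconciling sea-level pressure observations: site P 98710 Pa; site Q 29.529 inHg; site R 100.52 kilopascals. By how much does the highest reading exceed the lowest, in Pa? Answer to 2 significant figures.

1800 Pa

site Q: 29.529 inHg = 99996.68 Pa.
site R: 100.52 kPa = 100520.00 Pa.
Spread: 100520.00 − 98710.00 = 1800 Pa.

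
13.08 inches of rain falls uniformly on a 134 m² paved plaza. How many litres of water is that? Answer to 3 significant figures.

Depth: 13.08 in × 25.4 = 332.232 mm.
1 mm over 1 m² is 1 L, so volume = 332.232 × 134 = 44519.088 L ≈ 44500 L.

44500 litres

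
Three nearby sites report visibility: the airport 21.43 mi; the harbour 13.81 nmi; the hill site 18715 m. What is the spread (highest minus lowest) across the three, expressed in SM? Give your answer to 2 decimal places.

9.80 SM

the harbour: 13.81 nmi = 15.8923 SM.
the hill site: 18715 m = 11.6290 SM.
Spread: 21.4300 − 11.6290 = 9.80 SM.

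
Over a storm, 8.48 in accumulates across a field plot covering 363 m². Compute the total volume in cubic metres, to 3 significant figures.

Depth: 8.48 in × 25.4 = 215.392 mm.
1 mm over 1 m² is 1 L, so volume = 215.392 × 363 = 78187.296 L = 78.2 m³.

78.2 cubic metres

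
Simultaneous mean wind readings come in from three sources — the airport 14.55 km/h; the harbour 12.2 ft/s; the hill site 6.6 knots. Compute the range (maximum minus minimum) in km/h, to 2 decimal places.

the harbour: 12.2 ft/s = 13.3868 km/h.
the hill site: 6.6 kt = 12.2232 km/h.
Spread: 14.5500 − 12.2232 = 2.33 km/h.

2.33 km/h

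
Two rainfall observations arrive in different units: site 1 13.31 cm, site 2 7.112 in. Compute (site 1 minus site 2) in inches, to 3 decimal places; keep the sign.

-1.872 in

site 1: 13.31 cm = 5.24016 in.
Difference: 5.24016 − 7.11200 = -1.872 in.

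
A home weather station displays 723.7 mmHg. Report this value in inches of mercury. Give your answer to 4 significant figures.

28.49 inHg

1 mmHg = 0.0393701 inHg, so 723.7 × 0.0393701 = 28.49 inHg.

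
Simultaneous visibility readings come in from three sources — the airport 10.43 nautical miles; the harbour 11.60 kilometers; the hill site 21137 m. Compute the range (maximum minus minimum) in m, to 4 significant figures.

9537 m

the airport: 10.43 nmi = 19316.36 m.
the harbour: 11.60 km = 11600.00 m.
Spread: 21137.00 − 11600.00 = 9537 m.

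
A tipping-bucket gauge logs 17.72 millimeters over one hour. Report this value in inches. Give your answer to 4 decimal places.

1 mm = 0.0393701 in, so 17.72 × 0.0393701 = 0.6976 in.

0.6976 in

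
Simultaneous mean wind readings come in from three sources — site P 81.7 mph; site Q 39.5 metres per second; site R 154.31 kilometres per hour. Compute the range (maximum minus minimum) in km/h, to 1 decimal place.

22.8 km/h

site P: 81.7 mph = 131.483 km/h.
site Q: 39.5 m/s = 142.200 km/h.
Spread: 154.310 − 131.483 = 22.8 km/h.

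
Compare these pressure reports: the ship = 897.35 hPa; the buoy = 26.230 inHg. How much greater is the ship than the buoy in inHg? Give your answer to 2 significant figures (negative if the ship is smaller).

the ship: 897.35 hPa = 26.4987 inHg.
Difference: 26.4987 − 26.2300 = 0.27 inHg.

0.27 inHg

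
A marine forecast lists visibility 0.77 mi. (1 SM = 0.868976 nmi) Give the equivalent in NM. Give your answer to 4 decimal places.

1 SM = 0.868976 nmi, so 0.77 × 0.868976 = 0.6691 nmi.

0.6691 nmi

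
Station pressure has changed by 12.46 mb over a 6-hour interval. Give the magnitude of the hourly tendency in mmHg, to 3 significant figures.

1.56 mmHg per hour

12.46 mb / 6 h × 0.750062 mmHg/mb = 1.56 mmHg/h.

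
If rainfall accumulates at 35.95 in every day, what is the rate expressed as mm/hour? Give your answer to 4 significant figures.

35.95 in/day × 25.4 mm/in × 0.0416667 day/hour = 38.05 mm/hour.

38.05 mm/hour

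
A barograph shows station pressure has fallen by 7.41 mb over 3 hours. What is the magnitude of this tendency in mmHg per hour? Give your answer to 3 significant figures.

1.85 mmHg per hour

7.41 mb / 3 h × 0.750062 mmHg/mb = 1.85 mmHg/h.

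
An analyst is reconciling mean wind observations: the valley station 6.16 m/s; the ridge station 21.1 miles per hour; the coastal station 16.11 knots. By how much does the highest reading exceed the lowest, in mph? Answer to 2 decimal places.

the valley station: 6.16 m/s = 13.7795 mph.
the coastal station: 16.11 kt = 18.5391 mph.
Spread: 21.1000 − 13.7795 = 7.32 mph.

7.32 mph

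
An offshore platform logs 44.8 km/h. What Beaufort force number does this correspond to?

Beaufort force 6

44.8 km/h = 12.4 m/s, which is Beaufort 6 (strong breeze, 10.8–13.8 m/s).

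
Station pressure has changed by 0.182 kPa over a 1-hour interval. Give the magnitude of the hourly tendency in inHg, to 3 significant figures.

0.182 kPa / 1 h × 0.2953 inHg/kPa = 0.0537 inHg/h.

0.0537 inHg per hour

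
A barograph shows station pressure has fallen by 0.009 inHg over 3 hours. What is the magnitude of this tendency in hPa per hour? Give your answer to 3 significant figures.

0.102 hPa per hour

0.009 inHg / 3 h × 33.8639 hPa/inHg = 0.102 hPa/h.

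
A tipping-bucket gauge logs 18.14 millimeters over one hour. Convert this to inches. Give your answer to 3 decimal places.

0.714 in

1 mm = 0.0393701 in, so 18.14 × 0.0393701 = 0.714 in.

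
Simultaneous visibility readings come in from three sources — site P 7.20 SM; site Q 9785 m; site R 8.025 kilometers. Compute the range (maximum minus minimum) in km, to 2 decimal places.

site P: 7.20 SM = 11.5873 km.
site Q: 9785 m = 9.7850 km.
Spread: 11.5873 − 8.0250 = 3.56 km.

3.56 km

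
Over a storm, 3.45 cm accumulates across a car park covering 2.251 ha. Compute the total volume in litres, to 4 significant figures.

776600 litres

Depth: 3.45 cm × 10 = 34.5 mm.
Area: 2.251 ha = 22510 m².
1 mm over 1 m² is 1 L, so volume = 34.5 × 22510 = 776595 L ≈ 776600 L.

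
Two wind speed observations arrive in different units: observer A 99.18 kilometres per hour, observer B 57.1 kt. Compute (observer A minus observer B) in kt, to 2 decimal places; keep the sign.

observer A: 99.18 km/h = 53.5529 kt.
Difference: 53.5529 − 57.1000 = -3.55 kt.

-3.55 kt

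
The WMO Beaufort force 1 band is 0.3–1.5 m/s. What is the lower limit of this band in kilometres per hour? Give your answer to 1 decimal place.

1.1 km/h

0.3–1.5 m/s × 3.6 = 1.1–5.4 km/h.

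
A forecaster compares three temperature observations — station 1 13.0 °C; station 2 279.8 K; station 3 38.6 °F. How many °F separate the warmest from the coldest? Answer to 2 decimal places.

station 2: 279.8 K = 6.650 °C.
station 3: 38.6 °F = 3.667 °C.
Spread: 13.000 − 3.667 = 9.333 °C = 16.80 °F.

16.80 °F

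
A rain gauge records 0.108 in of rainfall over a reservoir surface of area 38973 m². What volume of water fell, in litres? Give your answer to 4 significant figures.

106900 litres

Depth: 0.108 in × 25.4 = 2.7432 mm.
1 mm over 1 m² is 1 L, so volume = 2.7432 × 38973 = 106910.73 L ≈ 106900 L.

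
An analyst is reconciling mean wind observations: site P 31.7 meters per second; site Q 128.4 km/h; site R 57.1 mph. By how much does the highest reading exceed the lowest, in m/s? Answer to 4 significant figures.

10.14 m/s

site Q: 128.4 km/h = 35.6667 m/s.
site R: 57.1 mph = 25.5260 m/s.
Spread: 35.6667 − 25.5260 = 10.14 m/s.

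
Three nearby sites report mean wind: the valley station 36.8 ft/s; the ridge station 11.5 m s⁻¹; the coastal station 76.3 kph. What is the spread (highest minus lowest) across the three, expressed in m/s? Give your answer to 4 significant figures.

the valley station: 36.8 ft/s = 11.21664 m/s.
the coastal station: 76.3 km/h = 21.19444 m/s.
Spread: 21.19444 − 11.21664 = 9.978 m/s.

9.978 m/s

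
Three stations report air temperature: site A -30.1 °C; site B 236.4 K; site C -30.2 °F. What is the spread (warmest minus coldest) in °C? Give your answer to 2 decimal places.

site B: 236.4 K = -36.750 °C.
site C: -30.2 °F = -34.556 °C.
Spread: (-30.100) − (-36.750) = 6.650 °C.

6.65 °C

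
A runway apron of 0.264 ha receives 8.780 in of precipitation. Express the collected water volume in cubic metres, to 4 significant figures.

Depth: 8.780 in × 25.4 = 223.012 mm.
Area: 0.264 ha = 2640 m².
1 mm over 1 m² is 1 L, so volume = 223.012 × 2640 = 588751.68 L = 588.8 m³.

588.8 cubic metres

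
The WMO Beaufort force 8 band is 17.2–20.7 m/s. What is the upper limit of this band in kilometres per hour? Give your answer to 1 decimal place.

74.5 km/h

17.2–20.7 m/s × 3.6 = 61.9–74.5 km/h.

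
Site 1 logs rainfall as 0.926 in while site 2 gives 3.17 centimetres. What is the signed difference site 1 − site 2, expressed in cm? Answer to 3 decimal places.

site 1: 0.926 in = 2.35204 cm.
Difference: 2.35204 − 3.17000 = -0.818 cm.

-0.818 cm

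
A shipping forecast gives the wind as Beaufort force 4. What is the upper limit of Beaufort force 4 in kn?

16 kt

Beaufort 4 (moderate breeze) spans 11–16 knots.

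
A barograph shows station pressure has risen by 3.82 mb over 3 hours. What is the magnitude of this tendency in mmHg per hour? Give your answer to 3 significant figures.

3.82 mb / 3 h × 0.750062 mmHg/mb = 0.955 mmHg/h.

0.955 mmHg per hour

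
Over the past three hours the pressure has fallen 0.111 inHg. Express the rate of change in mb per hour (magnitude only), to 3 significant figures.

0.111 inHg / 3 h × 33.8639 mb/inHg = 1.25 mb/h.

1.25 mb per hour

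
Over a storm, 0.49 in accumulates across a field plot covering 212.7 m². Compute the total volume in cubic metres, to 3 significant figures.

2.65 cubic metres

Depth: 0.49 in × 25.4 = 12.446 mm.
1 mm over 1 m² is 1 L, so volume = 12.446 × 212.7 = 2647.2642 L = 2.65 m³.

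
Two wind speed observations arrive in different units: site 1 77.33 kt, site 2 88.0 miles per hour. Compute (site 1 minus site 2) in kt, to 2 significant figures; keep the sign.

site 2: 88.0 mph = 76.4699 kt.
Difference: 77.3300 − 76.4699 = 0.86 kt.

0.86 kt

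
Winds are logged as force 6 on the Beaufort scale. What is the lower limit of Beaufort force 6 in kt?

Beaufort 6 (strong breeze) spans 22–27 knots.

22 kt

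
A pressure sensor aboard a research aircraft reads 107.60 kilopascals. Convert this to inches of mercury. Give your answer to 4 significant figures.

31.77 inHg

1 kPa = 0.2953 inHg, so 107.60 × 0.2953 = 31.77 inHg.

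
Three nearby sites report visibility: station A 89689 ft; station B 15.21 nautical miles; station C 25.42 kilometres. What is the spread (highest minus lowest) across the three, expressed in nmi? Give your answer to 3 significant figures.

station A: 89689 ft = 14.7609 nmi.
station C: 25.42 km = 13.7257 nmi.
Spread: 15.2100 − 13.7257 = 1.48 nmi.

1.48 nmi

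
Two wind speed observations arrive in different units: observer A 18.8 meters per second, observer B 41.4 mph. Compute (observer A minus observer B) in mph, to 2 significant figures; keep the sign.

0.65 mph

observer A: 18.8 m/s = 42.0544 mph.
Difference: 42.0544 − 41.4000 = 0.65 mph.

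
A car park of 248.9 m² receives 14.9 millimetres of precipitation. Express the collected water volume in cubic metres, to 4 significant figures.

3.709 cubic metres

1 mm over 1 m² is 1 L, so volume = 14.9 × 248.9 = 3708.61 L = 3.709 m³.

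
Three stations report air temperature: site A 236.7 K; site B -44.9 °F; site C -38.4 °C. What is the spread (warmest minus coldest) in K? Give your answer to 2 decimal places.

6.27 K

site A: 236.7 K = -36.450 °C.
site B: -44.9 °F = -42.722 °C.
Spread: (-36.450) − (-42.722) = 6.272 °C.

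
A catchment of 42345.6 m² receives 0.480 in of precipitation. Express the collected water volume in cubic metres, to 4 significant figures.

Depth: 0.480 in × 25.4 = 12.192 mm.
1 mm over 1 m² is 1 L, so volume = 12.192 × 42345.6 = 516277.56 L = 516.3 m³.

516.3 cubic metres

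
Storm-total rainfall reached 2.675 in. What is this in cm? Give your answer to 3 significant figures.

6.79 cm

1 in = 2.54 cm, so 2.675 × 2.54 = 6.79 cm.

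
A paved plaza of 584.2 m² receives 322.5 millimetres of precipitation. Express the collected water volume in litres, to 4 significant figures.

1 mm over 1 m² is 1 L, so volume = 322.5 × 584.2 = 188404.5 L ≈ 188400 L.

188400 litres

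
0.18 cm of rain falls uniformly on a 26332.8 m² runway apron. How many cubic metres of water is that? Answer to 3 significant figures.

Depth: 0.18 cm × 10 = 1.8 mm.
1 mm over 1 m² is 1 L, so volume = 1.8 × 26332.8 = 47399.04 L = 47.4 m³.

47.4 cubic metres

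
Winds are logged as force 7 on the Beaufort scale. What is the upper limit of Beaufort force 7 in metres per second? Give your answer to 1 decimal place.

Beaufort 7 (near gale) spans 13.9–17.1 m/s.

17.1 m/s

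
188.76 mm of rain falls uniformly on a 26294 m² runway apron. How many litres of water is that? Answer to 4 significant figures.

4963000 litres

1 mm over 1 m² is 1 L, so volume = 188.76 × 26294 = 4963255.4 L ≈ 4963000 L.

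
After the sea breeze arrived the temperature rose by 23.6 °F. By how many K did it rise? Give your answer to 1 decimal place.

A change of 1 °C equals a change of 1.8 °F: ΔK = 23.6 × 0.5556 = 13.1 K.

13.1 K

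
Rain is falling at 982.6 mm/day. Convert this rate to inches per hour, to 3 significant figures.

1.61 in/hour

982.6 mm/day × 0.0393701 in/mm × 0.0416667 day/hour = 1.61 in/hour.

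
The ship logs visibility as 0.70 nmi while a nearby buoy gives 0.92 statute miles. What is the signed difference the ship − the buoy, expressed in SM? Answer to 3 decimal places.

the ship: 0.70 nmi = 0.80555 SM.
Difference: 0.80555 − 0.92000 = -0.114 SM.

-0.114 SM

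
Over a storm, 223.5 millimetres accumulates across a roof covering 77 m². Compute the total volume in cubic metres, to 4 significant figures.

1 mm over 1 m² is 1 L, so volume = 223.5 × 77 = 17209.5 L = 17.21 m³.

17.21 cubic metres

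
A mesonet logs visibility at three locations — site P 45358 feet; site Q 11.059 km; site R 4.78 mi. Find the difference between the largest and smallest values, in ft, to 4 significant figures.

20120 ft

site Q: 11.059 km = 36282.81 ft.
site R: 4.78 SM = 25238.40 ft.
Spread: 45358.00 − 25238.40 = 20120 ft.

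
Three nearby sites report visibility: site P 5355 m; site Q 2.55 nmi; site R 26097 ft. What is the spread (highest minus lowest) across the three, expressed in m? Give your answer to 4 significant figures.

3232 m

site Q: 2.55 nmi = 4722.60 m.
site R: 26097 ft = 7954.37 m.
Spread: 7954.37 − 4722.60 = 3232 m.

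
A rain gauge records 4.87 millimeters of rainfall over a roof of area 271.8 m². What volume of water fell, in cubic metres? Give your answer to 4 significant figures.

1.324 cubic metres

1 mm over 1 m² is 1 L, so volume = 4.87 × 271.8 = 1323.666 L = 1.324 m³.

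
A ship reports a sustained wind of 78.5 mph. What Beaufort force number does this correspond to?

78.5 mph = 35.1 m/s, which is Beaufort 12 (hurricane force, ≥32.7 m/s).

Beaufort force 12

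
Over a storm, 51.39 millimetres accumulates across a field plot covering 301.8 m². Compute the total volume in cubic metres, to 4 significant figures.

15.51 cubic metres

1 mm over 1 m² is 1 L, so volume = 51.39 × 301.8 = 15509.502 L = 15.51 m³.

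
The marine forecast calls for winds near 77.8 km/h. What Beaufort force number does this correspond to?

Beaufort force 9

77.8 km/h = 21.6 m/s, which is Beaufort 9 (strong gale, 20.8–24.4 m/s).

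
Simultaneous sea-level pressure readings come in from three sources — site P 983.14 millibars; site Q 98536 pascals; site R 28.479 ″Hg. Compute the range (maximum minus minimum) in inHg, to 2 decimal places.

site P: 983.14 mb = 29.0321 inHg.
site Q: 98536 Pa = 29.0977 inHg.
Spread: 29.0977 − 28.4790 = 0.62 inHg.

0.62 inHg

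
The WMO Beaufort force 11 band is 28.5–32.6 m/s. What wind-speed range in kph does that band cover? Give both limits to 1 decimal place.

102.6 to 117.4 km/h

28.5–32.6 m/s × 3.6 = 102.6–117.4 km/h.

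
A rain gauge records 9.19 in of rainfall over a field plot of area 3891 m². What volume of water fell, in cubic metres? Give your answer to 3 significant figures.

Depth: 9.19 in × 25.4 = 233.426 mm.
1 mm over 1 m² is 1 L, so volume = 233.426 × 3891 = 908260.57 L = 908 m³.

908 cubic metres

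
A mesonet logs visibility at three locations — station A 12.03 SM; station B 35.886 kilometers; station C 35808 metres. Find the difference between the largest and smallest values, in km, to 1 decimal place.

16.5 km

station A: 12.03 SM = 19.360 km.
station C: 35808 m = 35.808 km.
Spread: 35.886 − 19.360 = 16.5 km.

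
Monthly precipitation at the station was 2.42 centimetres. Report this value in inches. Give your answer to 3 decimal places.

1 cm = 0.393701 in, so 2.42 × 0.393701 = 0.953 in.

0.953 in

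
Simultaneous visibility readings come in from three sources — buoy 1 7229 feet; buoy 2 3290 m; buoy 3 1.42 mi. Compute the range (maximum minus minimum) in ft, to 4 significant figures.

buoy 2: 3290 m = 10793.96 ft.
buoy 3: 1.42 SM = 7497.60 ft.
Spread: 10793.96 − 7229.00 = 3565 ft.

3565 ft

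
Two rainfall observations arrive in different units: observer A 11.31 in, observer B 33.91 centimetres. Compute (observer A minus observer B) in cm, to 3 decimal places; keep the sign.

-5.183 cm

observer A: 11.31 in = 28.72740 cm.
Difference: 28.72740 − 33.91000 = -5.183 cm.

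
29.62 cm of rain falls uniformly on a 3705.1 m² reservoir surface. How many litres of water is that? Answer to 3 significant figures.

1100000 litres

Depth: 29.62 cm × 10 = 296.2 mm.
1 mm over 1 m² is 1 L, so volume = 296.2 × 3705.1 = 1097450.6 L ≈ 1100000 L.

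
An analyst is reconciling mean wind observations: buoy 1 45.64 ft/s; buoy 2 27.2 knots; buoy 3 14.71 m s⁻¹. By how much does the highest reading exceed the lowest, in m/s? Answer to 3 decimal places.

0.799 m/s

buoy 1: 45.64 ft/s = 13.91107 m/s.
buoy 2: 27.2 kt = 13.99289 m/s.
Spread: 14.71000 − 13.91107 = 0.799 m/s.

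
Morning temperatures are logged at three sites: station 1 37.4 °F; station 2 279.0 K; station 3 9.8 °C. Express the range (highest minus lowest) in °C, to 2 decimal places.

station 1: 37.4 °F = 3.000 °C.
station 2: 279.0 K = 5.850 °C.
Spread: 9.800 − 3.000 = 6.800 °C.

6.80 °C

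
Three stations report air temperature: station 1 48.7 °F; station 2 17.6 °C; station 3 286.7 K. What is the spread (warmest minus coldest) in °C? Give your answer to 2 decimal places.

station 1: 48.7 °F = 9.278 °C.
station 3: 286.7 K = 13.550 °C.
Spread: 17.600 − 9.278 = 8.322 °C.

8.32 °C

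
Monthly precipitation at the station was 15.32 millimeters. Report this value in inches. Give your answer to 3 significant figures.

1 mm = 0.0393701 in, so 15.32 × 0.0393701 = 0.603 in.

0.603 in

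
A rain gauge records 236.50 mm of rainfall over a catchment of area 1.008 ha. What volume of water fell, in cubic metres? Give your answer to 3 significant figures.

2380 cubic metres

Area: 1.008 ha = 10080 m².
1 mm over 1 m² is 1 L, so volume = 236.5 × 10080 = 2383920 L = 2380 m³.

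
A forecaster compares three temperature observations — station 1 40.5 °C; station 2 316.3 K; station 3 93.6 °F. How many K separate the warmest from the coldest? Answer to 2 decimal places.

8.93 K

station 2: 316.3 K = 43.150 °C.
station 3: 93.6 °F = 34.222 °C.
Spread: 43.150 − 34.222 = 8.928 °C.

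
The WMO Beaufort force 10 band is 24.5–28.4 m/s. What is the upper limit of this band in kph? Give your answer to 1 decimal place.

24.5–28.4 m/s × 3.6 = 88.2–102.2 km/h.

102.2 km/h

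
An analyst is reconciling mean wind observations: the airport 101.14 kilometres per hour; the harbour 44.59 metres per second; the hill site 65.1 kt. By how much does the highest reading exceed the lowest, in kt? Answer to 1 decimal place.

32.1 kt

the airport: 101.14 km/h = 54.611 kt.
the harbour: 44.59 m/s = 86.676 kt.
Spread: 86.676 − 54.611 = 32.1 kt.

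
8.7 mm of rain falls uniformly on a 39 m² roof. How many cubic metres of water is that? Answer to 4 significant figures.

1 mm over 1 m² is 1 L, so volume = 8.7 × 39 = 339.3 L = 0.3393 m³.

0.3393 cubic metres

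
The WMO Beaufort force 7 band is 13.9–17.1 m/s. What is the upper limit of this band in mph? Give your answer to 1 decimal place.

13.9–17.1 m/s × 2.237 = 31.1–38.3 mph.

38.3 mph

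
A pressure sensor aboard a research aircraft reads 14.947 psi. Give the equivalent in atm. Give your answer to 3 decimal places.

1 psi = 0.068046 atm, so 14.947 × 0.068046 = 1.017 atm.

1.017 atm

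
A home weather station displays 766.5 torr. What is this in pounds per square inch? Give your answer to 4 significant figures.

1 mmHg = 0.0193368 psi, so 766.5 × 0.0193368 = 14.82 psi.

14.82 psi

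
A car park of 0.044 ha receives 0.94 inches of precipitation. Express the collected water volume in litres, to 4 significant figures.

Depth: 0.94 in × 25.4 = 23.876 mm.
Area: 0.044 ha = 440 m².
1 mm over 1 m² is 1 L, so volume = 23.876 × 440 = 10505.44 L ≈ 10510 L.

10510 litres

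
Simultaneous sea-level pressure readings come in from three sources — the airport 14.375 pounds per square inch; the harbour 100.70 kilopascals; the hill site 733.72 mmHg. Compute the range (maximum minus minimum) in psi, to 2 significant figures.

0.42 psi

the harbour: 100.70 kPa = 14.6053 psi.
the hill site: 733.72 mmHg = 14.1878 psi.
Spread: 14.6053 − 14.1878 = 0.42 psi.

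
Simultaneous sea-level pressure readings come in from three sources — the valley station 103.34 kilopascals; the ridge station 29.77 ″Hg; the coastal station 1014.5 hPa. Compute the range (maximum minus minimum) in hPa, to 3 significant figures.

25.3 hPa

the valley station: 103.34 kPa = 1033.400 hPa.
the ridge station: 29.77 inHg = 1008.128 hPa.
Spread: 1033.400 − 1008.128 = 25.3 hPa.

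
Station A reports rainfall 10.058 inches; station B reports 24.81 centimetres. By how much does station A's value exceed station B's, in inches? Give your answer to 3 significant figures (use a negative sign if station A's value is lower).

station B: 24.81 cm = 9.76772 in.
Difference: 10.05800 − 9.76772 = 0.290 in.

0.290 in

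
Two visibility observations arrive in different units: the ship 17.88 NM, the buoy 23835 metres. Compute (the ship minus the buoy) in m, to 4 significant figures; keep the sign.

the ship: 17.88 nmi = 33113.76 m.
Difference: 33113.76 − 23835.00 = 9279 m.

9279 m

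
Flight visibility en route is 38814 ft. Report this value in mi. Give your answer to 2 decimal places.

7.35 SM

1 ft = 0.000189394 SM, so 38814 × 0.000189394 = 7.35 SM.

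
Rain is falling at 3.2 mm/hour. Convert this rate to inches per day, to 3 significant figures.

3.2 mm/hour × 0.0393701 in/mm × 24 hour/day = 3.02 in/day.

3.02 in/day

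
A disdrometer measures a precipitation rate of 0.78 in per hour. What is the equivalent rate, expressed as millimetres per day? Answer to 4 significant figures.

0.78 in/hour × 25.4 mm/in × 24 hour/day = 475.5 mm/day.

475.5 mm/day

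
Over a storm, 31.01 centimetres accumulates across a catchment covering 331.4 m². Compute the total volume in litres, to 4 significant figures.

Depth: 31.01 cm × 10 = 310.1 mm.
1 mm over 1 m² is 1 L, so volume = 310.1 × 331.4 = 102767.14 L ≈ 102800 L.

102800 litres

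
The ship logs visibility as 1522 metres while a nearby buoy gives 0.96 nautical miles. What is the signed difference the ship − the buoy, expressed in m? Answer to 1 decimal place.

the buoy: 0.96 nmi = 1777.920 m.
Difference: 1522.000 − 1777.920 = -255.9 m.

-255.9 m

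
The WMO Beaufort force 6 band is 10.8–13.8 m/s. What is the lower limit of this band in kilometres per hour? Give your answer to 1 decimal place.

38.9 km/h

10.8–13.8 m/s × 3.6 = 38.9–49.7 km/h.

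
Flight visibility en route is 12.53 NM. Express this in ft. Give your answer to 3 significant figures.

76100 ft

1 nmi = 6076.12 ft, so 12.53 × 6076.12 = 76100 ft.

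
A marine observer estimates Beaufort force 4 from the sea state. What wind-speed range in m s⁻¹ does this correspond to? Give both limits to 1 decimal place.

5.5 to 7.9 m/s

Beaufort 4 (moderate breeze) spans 5.5–7.9 m/s.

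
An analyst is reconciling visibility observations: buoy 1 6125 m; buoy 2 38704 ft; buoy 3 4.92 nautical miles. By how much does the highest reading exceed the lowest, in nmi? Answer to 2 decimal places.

buoy 1: 6125 m = 3.3072 nmi.
buoy 2: 38704 ft = 6.3699 nmi.
Spread: 6.3699 − 3.3072 = 3.06 nmi.

3.06 nmi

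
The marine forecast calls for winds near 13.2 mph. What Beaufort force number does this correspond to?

Beaufort force 4

13.2 mph = 5.9 m/s, which is Beaufort 4 (moderate breeze, 5.5–7.9 m/s).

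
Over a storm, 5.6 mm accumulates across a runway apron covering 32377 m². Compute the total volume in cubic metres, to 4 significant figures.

1 mm over 1 m² is 1 L, so volume = 5.6 × 32377 = 181311.2 L = 181.3 m³.

181.3 cubic metres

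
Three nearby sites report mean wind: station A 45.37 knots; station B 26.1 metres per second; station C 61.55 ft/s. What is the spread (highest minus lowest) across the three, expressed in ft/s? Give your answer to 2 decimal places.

24.08 ft/s

station A: 45.37 kt = 76.5759 ft/s.
station B: 26.1 m/s = 85.6299 ft/s.
Spread: 85.6299 − 61.5500 = 24.08 ft/s.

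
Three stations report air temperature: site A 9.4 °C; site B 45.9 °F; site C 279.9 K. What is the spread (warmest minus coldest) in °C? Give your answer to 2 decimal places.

2.65 °C

site B: 45.9 °F = 7.722 °C.
site C: 279.9 K = 6.750 °C.
Spread: 9.400 − 6.750 = 2.650 °C.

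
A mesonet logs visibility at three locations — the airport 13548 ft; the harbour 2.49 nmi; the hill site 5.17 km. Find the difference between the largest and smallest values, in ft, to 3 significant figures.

the harbour: 2.49 nmi = 15129.53 ft.
the hill site: 5.17 km = 16961.94 ft.
Spread: 16961.94 − 13548.00 = 3410 ft.

3410 ft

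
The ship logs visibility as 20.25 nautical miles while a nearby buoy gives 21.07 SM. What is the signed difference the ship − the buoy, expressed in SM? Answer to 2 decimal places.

the ship: 20.25 nmi = 23.3033 SM.
Difference: 23.3033 − 21.0700 = 2.23 SM.

2.23 SM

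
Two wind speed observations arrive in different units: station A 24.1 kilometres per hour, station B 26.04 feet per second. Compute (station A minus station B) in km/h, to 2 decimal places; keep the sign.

-4.47 km/h

station B: 26.04 ft/s = 28.5732 km/h.
Difference: 24.1000 − 28.5732 = -4.47 km/h.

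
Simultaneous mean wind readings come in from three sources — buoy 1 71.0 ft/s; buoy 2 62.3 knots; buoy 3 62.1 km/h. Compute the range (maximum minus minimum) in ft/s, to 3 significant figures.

buoy 2: 62.3 kt = 105.151 ft/s.
buoy 3: 62.1 km/h = 56.594 ft/s.
Spread: 105.151 − 56.594 = 48.6 ft/s.

48.6 ft/s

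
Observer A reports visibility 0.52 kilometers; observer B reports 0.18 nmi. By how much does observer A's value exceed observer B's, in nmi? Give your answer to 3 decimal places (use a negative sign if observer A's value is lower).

observer A: 0.52 km = 0.28078 nmi.
Difference: 0.28078 − 0.18000 = 0.101 nmi.

0.101 nmi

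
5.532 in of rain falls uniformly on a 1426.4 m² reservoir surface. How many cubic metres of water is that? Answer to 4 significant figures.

Depth: 5.532 in × 25.4 = 140.5128 mm.
1 mm over 1 m² is 1 L, so volume = 140.5128 × 1426.4 = 200427.46 L = 200.4 m³.

200.4 cubic metres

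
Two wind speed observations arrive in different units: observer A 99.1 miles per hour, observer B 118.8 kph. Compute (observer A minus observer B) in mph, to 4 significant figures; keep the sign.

observer B: 118.8 km/h = 73.8189 mph.
Difference: 99.1000 − 73.8189 = 25.28 mph.

25.28 mph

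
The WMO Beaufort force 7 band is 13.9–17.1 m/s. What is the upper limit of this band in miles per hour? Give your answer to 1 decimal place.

38.3 mph

13.9–17.1 m/s × 2.237 = 31.1–38.3 mph.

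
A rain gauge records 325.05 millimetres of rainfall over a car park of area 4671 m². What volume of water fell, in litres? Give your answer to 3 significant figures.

1520000 litres

1 mm over 1 m² is 1 L, so volume = 325.05 × 4671 = 1518308.6 L ≈ 1520000 L.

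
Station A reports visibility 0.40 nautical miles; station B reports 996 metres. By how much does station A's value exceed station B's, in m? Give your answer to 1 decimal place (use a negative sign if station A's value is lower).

-255.2 m

station A: 0.40 nmi = 740.800 m.
Difference: 740.800 − 996.000 = -255.2 m.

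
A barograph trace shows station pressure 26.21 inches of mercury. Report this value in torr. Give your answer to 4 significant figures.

1 inHg = 25.4 mmHg, so 26.21 × 25.4 = 665.7 mmHg.

665.7 mmHg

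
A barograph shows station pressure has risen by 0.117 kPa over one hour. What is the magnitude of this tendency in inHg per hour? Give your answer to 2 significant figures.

0.035 inHg per hour

0.117 kPa / 1 h × 0.2953 inHg/kPa = 0.035 inHg/h.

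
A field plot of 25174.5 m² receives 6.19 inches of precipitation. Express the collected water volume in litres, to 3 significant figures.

3960000 litres

Depth: 6.19 in × 25.4 = 157.226 mm.
1 mm over 1 m² is 1 L, so volume = 157.226 × 25174.5 = 3958085.9 L ≈ 3960000 L.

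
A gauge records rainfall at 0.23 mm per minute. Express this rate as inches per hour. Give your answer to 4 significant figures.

0.23 mm/minute × 0.0393701 in/mm × 60 minute/hour = 0.5433 in/hour.

0.5433 in/hour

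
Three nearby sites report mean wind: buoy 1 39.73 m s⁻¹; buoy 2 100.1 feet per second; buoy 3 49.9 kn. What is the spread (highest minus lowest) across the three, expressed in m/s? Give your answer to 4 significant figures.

14.06 m/s

buoy 2: 100.1 ft/s = 30.5105 m/s.
buoy 3: 49.9 kt = 25.6708 m/s.
Spread: 39.7300 − 25.6708 = 14.06 m/s.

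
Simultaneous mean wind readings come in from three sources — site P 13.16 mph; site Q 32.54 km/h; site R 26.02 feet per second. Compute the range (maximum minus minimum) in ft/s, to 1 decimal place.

10.4 ft/s

site P: 13.16 mph = 19.301 ft/s.
site Q: 32.54 km/h = 29.655 ft/s.
Spread: 29.655 − 19.301 = 10.4 ft/s.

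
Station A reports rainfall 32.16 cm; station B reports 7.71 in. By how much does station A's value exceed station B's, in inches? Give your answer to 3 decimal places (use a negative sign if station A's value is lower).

station A: 32.16 cm = 12.66142 in.
Difference: 12.66142 − 7.71000 = 4.951 in.

4.951 in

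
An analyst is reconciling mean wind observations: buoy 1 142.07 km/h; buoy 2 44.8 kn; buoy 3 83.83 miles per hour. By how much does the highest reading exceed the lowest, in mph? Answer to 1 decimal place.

36.7 mph

buoy 1: 142.07 km/h = 88.278 mph.
buoy 2: 44.8 kt = 51.555 mph.
Spread: 88.278 − 51.555 = 36.7 mph.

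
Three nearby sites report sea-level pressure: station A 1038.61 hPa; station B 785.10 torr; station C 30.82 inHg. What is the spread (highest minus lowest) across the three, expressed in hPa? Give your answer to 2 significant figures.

8.1 hPa

station B: 785.10 mmHg = 1046.714 hPa.
station C: 30.82 inHg = 1043.685 hPa.
Spread: 1046.714 − 1038.610 = 8.1 hPa.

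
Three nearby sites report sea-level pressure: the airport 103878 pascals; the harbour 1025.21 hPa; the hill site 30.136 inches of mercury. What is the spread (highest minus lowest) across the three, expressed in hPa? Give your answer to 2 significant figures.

the airport: 103878 Pa = 1038.78 hPa.
the hill site: 30.136 inHg = 1020.52 hPa.
Spread: 1038.78 − 1020.52 = 18 hPa.

18 hPa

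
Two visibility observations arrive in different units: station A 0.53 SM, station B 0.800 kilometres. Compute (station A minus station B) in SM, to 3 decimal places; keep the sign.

0.033 SM

station B: 0.800 km = 0.49710 SM.
Difference: 0.53000 − 0.49710 = 0.033 SM.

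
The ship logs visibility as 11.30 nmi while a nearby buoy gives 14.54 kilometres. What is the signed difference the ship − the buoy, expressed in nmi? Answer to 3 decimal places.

3.449 nmi

the buoy: 14.54 km = 7.85097 nmi.
Difference: 11.30000 − 7.85097 = 3.449 nmi.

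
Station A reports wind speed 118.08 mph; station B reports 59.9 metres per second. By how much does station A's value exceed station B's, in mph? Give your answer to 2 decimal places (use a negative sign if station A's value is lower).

station B: 59.9 m/s = 133.9925 mph.
Difference: 118.0800 − 133.9925 = -15.91 mph.

-15.91 mph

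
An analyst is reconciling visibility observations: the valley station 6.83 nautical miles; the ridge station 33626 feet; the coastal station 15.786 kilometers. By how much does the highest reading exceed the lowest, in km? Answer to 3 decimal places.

5.537 km

the valley station: 6.83 nmi = 12.64916 km.
the ridge station: 33626 ft = 10.24920 km.
Spread: 15.78600 − 10.24920 = 5.537 km.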